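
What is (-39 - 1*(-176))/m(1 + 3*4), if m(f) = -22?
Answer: -137/22 ≈ -6.2273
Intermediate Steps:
(-39 - 1*(-176))/m(1 + 3*4) = (-39 - 1*(-176))/(-22) = (-39 + 176)*(-1/22) = 137*(-1/22) = -137/22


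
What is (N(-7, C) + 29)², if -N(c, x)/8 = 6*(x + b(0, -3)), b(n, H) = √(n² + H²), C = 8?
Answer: 249001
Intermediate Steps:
b(n, H) = √(H² + n²)
N(c, x) = -144 - 48*x (N(c, x) = -48*(x + √((-3)² + 0²)) = -48*(x + √(9 + 0)) = -48*(x + √9) = -48*(x + 3) = -48*(3 + x) = -8*(18 + 6*x) = -144 - 48*x)
(N(-7, C) + 29)² = ((-144 - 48*8) + 29)² = ((-144 - 384) + 29)² = (-528 + 29)² = (-499)² = 249001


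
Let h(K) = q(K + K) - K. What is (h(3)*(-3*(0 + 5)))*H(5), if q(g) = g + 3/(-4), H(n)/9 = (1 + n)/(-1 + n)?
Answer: -3645/8 ≈ -455.63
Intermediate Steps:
H(n) = 9*(1 + n)/(-1 + n) (H(n) = 9*((1 + n)/(-1 + n)) = 9*(1 + n)/(-1 + n))
q(g) = -¾ + g (q(g) = g + 3*(-¼) = g - ¾ = -¾ + g)
h(K) = -¾ + K (h(K) = (-¾ + (K + K)) - K = (-¾ + 2*K) - K = -¾ + K)
(h(3)*(-3*(0 + 5)))*H(5) = ((-¾ + 3)*(-3*(0 + 5)))*(9*(1 + 5)/(-1 + 5)) = (9*(-3*5)/4)*(9*6/4) = ((9/4)*(-15))*(9*(¼)*6) = -135/4*27/2 = -3645/8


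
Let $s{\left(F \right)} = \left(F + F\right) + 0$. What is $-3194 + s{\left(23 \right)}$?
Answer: $-3148$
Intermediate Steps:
$s{\left(F \right)} = 2 F$ ($s{\left(F \right)} = 2 F + 0 = 2 F$)
$-3194 + s{\left(23 \right)} = -3194 + 2 \cdot 23 = -3194 + 46 = -3148$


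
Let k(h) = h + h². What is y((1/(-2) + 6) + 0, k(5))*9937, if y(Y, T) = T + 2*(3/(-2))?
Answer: 268299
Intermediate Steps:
y(Y, T) = -3 + T (y(Y, T) = T + 2*(3*(-½)) = T + 2*(-3/2) = T - 3 = -3 + T)
y((1/(-2) + 6) + 0, k(5))*9937 = (-3 + 5*(1 + 5))*9937 = (-3 + 5*6)*9937 = (-3 + 30)*9937 = 27*9937 = 268299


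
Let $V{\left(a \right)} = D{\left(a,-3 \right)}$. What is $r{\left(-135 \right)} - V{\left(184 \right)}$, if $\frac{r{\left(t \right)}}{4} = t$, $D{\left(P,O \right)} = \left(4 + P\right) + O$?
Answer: $-725$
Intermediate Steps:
$D{\left(P,O \right)} = 4 + O + P$
$V{\left(a \right)} = 1 + a$ ($V{\left(a \right)} = 4 - 3 + a = 1 + a$)
$r{\left(t \right)} = 4 t$
$r{\left(-135 \right)} - V{\left(184 \right)} = 4 \left(-135\right) - \left(1 + 184\right) = -540 - 185 = -725$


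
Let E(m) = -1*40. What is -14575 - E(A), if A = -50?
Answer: -14535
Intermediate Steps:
E(m) = -40
-14575 - E(A) = -14575 - 1*(-40) = -14575 + 40 = -14535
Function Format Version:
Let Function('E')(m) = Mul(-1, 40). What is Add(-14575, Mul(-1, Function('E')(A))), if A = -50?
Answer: -14535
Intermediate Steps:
Function('E')(m) = -40
Add(-14575, Mul(-1, Function('E')(A))) = Add(-14575, Mul(-1, -40)) = Add(-14575, 40) = -14535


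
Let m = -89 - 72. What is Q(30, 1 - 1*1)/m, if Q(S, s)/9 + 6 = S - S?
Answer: 54/161 ≈ 0.33540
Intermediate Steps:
m = -161
Q(S, s) = -54 (Q(S, s) = -54 + 9*(S - S) = -54 + 9*0 = -54 + 0 = -54)
Q(30, 1 - 1*1)/m = -54/(-161) = -54*(-1/161) = 54/161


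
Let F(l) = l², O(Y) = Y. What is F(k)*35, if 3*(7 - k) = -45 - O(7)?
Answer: 186515/9 ≈ 20724.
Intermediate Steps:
k = 73/3 (k = 7 - (-45 - 1*7)/3 = 7 - (-45 - 7)/3 = 7 - ⅓*(-52) = 7 + 52/3 = 73/3 ≈ 24.333)
F(k)*35 = (73/3)²*35 = (5329/9)*35 = 186515/9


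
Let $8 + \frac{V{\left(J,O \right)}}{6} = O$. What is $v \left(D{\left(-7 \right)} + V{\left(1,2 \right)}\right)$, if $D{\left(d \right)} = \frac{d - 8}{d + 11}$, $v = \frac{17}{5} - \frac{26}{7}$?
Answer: $\frac{1749}{140} \approx 12.493$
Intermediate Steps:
$V{\left(J,O \right)} = -48 + 6 O$
$v = - \frac{11}{35}$ ($v = 17 \cdot \frac{1}{5} - \frac{26}{7} = \frac{17}{5} - \frac{26}{7} = - \frac{11}{35} \approx -0.31429$)
$D{\left(d \right)} = \frac{-8 + d}{11 + d}$
$v \left(D{\left(-7 \right)} + V{\left(1,2 \right)}\right) = - \frac{11 \left(\frac{-8 - 7}{11 - 7} + \left(-48 + 6 \cdot 2\right)\right)}{35} = - \frac{11 \left(\frac{1}{4} \left(-15\right) + \left(-48 + 12\right)\right)}{35} = - \frac{11 \left(\frac{1}{4} \left(-15\right) - 36\right)}{35} = - \frac{11 \left(- \frac{15}{4} - 36\right)}{35} = \left(- \frac{11}{35}\right) \left(- \frac{159}{4}\right) = \frac{1749}{140}$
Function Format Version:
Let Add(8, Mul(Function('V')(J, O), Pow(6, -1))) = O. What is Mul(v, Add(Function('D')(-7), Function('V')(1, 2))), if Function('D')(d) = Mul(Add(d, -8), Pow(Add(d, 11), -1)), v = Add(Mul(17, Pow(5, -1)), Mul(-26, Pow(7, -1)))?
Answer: Rational(1749, 140) ≈ 12.493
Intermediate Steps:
Function('V')(J, O) = Add(-48, Mul(6, O))
v = Rational(-11, 35) (v = Add(Mul(17, Rational(1, 5)), Mul(-26, Rational(1, 7))) = Add(Rational(17, 5), Rational(-26, 7)) = Rational(-11, 35) ≈ -0.31429)
Function('D')(d) = Mul(Pow(Add(11, d), -1), Add(-8, d)) (Function('D')(d) = Mul(Add(-8, d), Pow(Add(11, d), -1)) = Mul(Pow(Add(11, d), -1), Add(-8, d)))
Mul(v, Add(Function('D')(-7), Function('V')(1, 2))) = Mul(Rational(-11, 35), Add(Mul(Pow(Add(11, -7), -1), Add(-8, -7)), Add(-48, Mul(6, 2)))) = Mul(Rational(-11, 35), Add(Mul(Pow(4, -1), -15), Add(-48, 12))) = Mul(Rational(-11, 35), Add(Mul(Rational(1, 4), -15), -36)) = Mul(Rational(-11, 35), Add(Rational(-15, 4), -36)) = Mul(Rational(-11, 35), Rational(-159, 4)) = Rational(1749, 140)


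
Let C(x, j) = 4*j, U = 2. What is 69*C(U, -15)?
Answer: -4140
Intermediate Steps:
69*C(U, -15) = 69*(4*(-15)) = 69*(-60) = -4140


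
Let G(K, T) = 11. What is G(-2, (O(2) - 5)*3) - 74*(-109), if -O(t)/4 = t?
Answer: 8077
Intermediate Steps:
O(t) = -4*t
G(-2, (O(2) - 5)*3) - 74*(-109) = 11 - 74*(-109) = 11 + 8066 = 8077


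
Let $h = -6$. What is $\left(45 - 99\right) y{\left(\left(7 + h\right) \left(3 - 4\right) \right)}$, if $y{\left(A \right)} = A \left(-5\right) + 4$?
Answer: $-486$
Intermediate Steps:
$y{\left(A \right)} = 4 - 5 A$ ($y{\left(A \right)} = - 5 A + 4 = 4 - 5 A$)
$\left(45 - 99\right) y{\left(\left(7 + h\right) \left(3 - 4\right) \right)} = \left(45 - 99\right) \left(4 - 5 \left(7 - 6\right) \left(3 - 4\right)\right) = - 54 \left(4 - 5 \cdot 1 \left(-1\right)\right) = - 54 \left(4 - -5\right) = - 54 \left(4 + 5\right) = \left(-54\right) 9 = -486$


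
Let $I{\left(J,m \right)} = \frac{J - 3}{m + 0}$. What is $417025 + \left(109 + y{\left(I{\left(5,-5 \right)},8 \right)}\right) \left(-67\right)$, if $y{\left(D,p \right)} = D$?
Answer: $\frac{2048744}{5} \approx 4.0975 \cdot 10^{5}$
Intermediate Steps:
$I{\left(J,m \right)} = \frac{-3 + J}{m}$
$417025 + \left(109 + y{\left(I{\left(5,-5 \right)},8 \right)}\right) \left(-67\right) = 417025 + \left(109 + \frac{-3 + 5}{-5}\right) \left(-67\right) = 417025 + \left(109 - \frac{2}{5}\right) \left(-67\right) = 417025 + \frac{543}{5} \left(-67\right) = 417025 - \frac{36381}{5} = \frac{2048744}{5}$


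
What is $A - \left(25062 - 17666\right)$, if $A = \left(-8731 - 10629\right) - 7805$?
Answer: $-34561$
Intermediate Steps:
$A = -27165$ ($A = -19360 - 7805 = -27165$)
$A - \left(25062 - 17666\right) = -27165 - \left(25062 - 17666\right) = -27165 - 7396 = -34561$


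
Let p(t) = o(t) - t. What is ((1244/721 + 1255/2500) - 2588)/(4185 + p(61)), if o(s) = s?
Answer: -932171029/1508692500 ≈ -0.61787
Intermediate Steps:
p(t) = 0 (p(t) = t - t = 0)
((1244/721 + 1255/2500) - 2588)/(4185 + p(61)) = ((1244/721 + 1255/2500) - 2588)/(4185 + 0) = ((1244*(1/721) + 1255*(1/2500)) - 2588)/4185 = ((1244/721 + 251/500) - 2588)*(1/4185) = (802971/360500 - 2588)*(1/4185) = -932171029/360500*1/4185 = -932171029/1508692500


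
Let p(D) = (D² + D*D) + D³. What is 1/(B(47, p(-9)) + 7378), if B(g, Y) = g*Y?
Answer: -1/19271 ≈ -5.1891e-5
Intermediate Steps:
p(D) = D³ + 2*D² (p(D) = (D² + D²) + D³ = 2*D² + D³ = D³ + 2*D²)
B(g, Y) = Y*g
1/(B(47, p(-9)) + 7378) = 1/(((-9)²*(2 - 9))*47 + 7378) = 1/((81*(-7))*47 + 7378) = 1/(-567*47 + 7378) = 1/(-26649 + 7378) = 1/(-19271) = -1/19271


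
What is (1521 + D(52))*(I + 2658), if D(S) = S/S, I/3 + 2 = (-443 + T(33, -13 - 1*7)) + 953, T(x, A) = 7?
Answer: 6396966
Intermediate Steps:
I = 1545 (I = -6 + 3*((-443 + 7) + 953) = -6 + 3*(-436 + 953) = -6 + 3*517 = -6 + 1551 = 1545)
D(S) = 1
(1521 + D(52))*(I + 2658) = (1521 + 1)*(1545 + 2658) = 1522*4203 = 6396966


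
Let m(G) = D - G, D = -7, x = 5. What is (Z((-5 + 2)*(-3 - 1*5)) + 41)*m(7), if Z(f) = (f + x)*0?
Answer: -574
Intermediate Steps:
Z(f) = 0 (Z(f) = (f + 5)*0 = (5 + f)*0 = 0)
m(G) = -7 - G
(Z((-5 + 2)*(-3 - 1*5)) + 41)*m(7) = (0 + 41)*(-7 - 1*7) = 41*(-7 - 7) = 41*(-14) = -574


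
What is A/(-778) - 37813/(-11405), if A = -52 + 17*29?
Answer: 24388909/8873090 ≈ 2.7486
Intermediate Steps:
A = 441 (A = -52 + 493 = 441)
A/(-778) - 37813/(-11405) = 441/(-778) - 37813/(-11405) = 441*(-1/778) - 37813*(-1/11405) = -441/778 + 37813/11405 = 24388909/8873090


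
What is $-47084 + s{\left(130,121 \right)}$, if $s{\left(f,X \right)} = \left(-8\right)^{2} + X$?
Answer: $-46899$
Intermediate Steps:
$s{\left(f,X \right)} = 64 + X$
$-47084 + s{\left(130,121 \right)} = -47084 + \left(64 + 121\right) = -47084 + 185 = -46899$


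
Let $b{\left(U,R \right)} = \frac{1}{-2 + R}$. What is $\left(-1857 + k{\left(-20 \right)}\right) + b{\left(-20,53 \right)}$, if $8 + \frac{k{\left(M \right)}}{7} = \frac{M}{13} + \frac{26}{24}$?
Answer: $- \frac{1693891}{884} \approx -1916.2$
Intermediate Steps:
$k{\left(M \right)} = - \frac{581}{12} + \frac{7 M}{13}$ ($k{\left(M \right)} = -56 + 7 \left(\frac{M}{13} + \frac{26}{24}\right) = -56 + 7 \left(M \frac{1}{13} + 26 \cdot \frac{1}{24}\right) = -56 + 7 \left(\frac{M}{13} + \frac{13}{12}\right) = -56 + 7 \left(\frac{13}{12} + \frac{M}{13}\right) = -56 + \left(\frac{91}{12} + \frac{7 M}{13}\right) = - \frac{581}{12} + \frac{7 M}{13}$)
$\left(-1857 + k{\left(-20 \right)}\right) + b{\left(-20,53 \right)} = \left(-1857 + \left(- \frac{581}{12} + \frac{7}{13} \left(-20\right)\right)\right) + \frac{1}{-2 + 53} = \left(-1857 - \frac{9233}{156}\right) + \frac{1}{51} = - \frac{298925}{156} + \frac{1}{51} = - \frac{1693891}{884}$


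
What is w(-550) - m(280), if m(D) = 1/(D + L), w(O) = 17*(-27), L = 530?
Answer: -371791/810 ≈ -459.00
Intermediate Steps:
w(O) = -459
m(D) = 1/(530 + D) (m(D) = 1/(D + 530) = 1/(530 + D))
w(-550) - m(280) = -459 - 1/(530 + 280) = -459 - 1/810 = -371791/810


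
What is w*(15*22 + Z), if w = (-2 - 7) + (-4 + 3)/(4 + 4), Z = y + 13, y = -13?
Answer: -12045/4 ≈ -3011.3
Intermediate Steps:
Z = 0 (Z = -13 + 13 = 0)
w = -73/8 (w = -9 - 1/8 = -9 - 1*⅛ = -9 - ⅛ = -73/8 ≈ -9.1250)
w*(15*22 + Z) = -73*(15*22 + 0)/8 = -73*(330 + 0)/8 = -73/8*330 = -12045/4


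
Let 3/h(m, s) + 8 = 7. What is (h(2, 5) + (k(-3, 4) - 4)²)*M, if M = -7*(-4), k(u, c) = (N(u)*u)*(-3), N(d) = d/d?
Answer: 616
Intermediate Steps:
N(d) = 1
h(m, s) = -3 (h(m, s) = 3/(-8 + 7) = 3/(-1) = 3*(-1) = -3)
k(u, c) = -3*u (k(u, c) = (1*u)*(-3) = u*(-3) = -3*u)
M = 28
(h(2, 5) + (k(-3, 4) - 4)²)*M = (-3 + (-3*(-3) - 4)²)*28 = (-3 + (9 - 4)²)*28 = (-3 + 5²)*28 = (-3 + 25)*28 = 22*28 = 616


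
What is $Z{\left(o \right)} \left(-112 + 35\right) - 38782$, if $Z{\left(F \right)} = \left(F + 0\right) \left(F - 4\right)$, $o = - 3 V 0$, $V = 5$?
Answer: $-38782$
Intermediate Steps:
$o = 0$ ($o = \left(-3\right) 5 \cdot 0 = \left(-15\right) 0 = 0$)
$Z{\left(F \right)} = F \left(-4 + F\right)$
$Z{\left(o \right)} \left(-112 + 35\right) - 38782 = 0 \left(-4 + 0\right) \left(-112 + 35\right) - 38782 = 0 \left(-4\right) \left(-77\right) - 38782 = 0 \left(-77\right) - 38782 = 0 - 38782 = -38782$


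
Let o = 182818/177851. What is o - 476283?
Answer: -84707225015/177851 ≈ -4.7628e+5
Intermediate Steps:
o = 182818/177851 (o = 182818*(1/177851) = 182818/177851 ≈ 1.0279)
o - 476283 = 182818/177851 - 476283 = -84707225015/177851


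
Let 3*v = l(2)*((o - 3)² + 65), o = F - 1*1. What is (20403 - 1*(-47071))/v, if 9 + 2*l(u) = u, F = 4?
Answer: -404844/455 ≈ -889.77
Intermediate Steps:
o = 3 (o = 4 - 1*1 = 4 - 1 = 3)
l(u) = -9/2 + u/2
v = -455/6 (v = ((-9/2 + (½)*2)*((3 - 3)² + 65))/3 = ((-9/2 + 1)*(0² + 65))/3 = (-7*(0 + 65)/2)/3 = (-7/2*65)/3 = (⅓)*(-455/2) = -455/6 ≈ -75.833)
(20403 - 1*(-47071))/v = (20403 - 1*(-47071))/(-455/6) = (20403 + 47071)*(-6/455) = 67474*(-6/455) = -404844/455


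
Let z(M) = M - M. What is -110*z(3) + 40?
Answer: 40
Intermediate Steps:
z(M) = 0
-110*z(3) + 40 = -110*0 + 40 = 0 + 40 = 40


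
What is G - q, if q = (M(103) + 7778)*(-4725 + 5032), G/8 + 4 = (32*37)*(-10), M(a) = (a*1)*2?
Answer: -2545840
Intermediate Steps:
M(a) = 2*a (M(a) = a*2 = 2*a)
G = -94752 (G = -32 + 8*((32*37)*(-10)) = -32 + 8*(1184*(-10)) = -32 + 8*(-11840) = -32 - 94720 = -94752)
q = 2451088 (q = (2*103 + 7778)*(-4725 + 5032) = (206 + 7778)*307 = 7984*307 = 2451088)
G - q = -94752 - 1*2451088 = -94752 - 2451088 = -2545840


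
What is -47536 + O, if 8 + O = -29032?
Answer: -76576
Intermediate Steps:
O = -29040 (O = -8 - 29032 = -29040)
-47536 + O = -47536 - 29040 = -76576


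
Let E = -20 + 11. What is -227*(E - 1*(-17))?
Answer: -1816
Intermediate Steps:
E = -9
-227*(E - 1*(-17)) = -227*(-9 - 1*(-17)) = -227*(-9 + 17) = -227*8 = -1816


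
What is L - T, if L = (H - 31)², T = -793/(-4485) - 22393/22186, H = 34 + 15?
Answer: 2486323319/7654170 ≈ 324.83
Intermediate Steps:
H = 49
T = -6372239/7654170 (T = -793*(-1/4485) - 22393*1/22186 = 61/345 - 22393/22186 = -6372239/7654170 ≈ -0.83252)
L = 324 (L = (49 - 31)² = 18² = 324)
L - T = 324 - 1*(-6372239/7654170) = 324 + 6372239/7654170 = 2486323319/7654170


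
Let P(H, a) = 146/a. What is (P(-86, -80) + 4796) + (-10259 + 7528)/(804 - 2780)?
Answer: 5922513/1235 ≈ 4795.6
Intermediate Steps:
(P(-86, -80) + 4796) + (-10259 + 7528)/(804 - 2780) = (146/(-80) + 4796) + (-10259 + 7528)/(804 - 2780) = (146*(-1/80) + 4796) - 2731/(-1976) = (-73/40 + 4796) - 2731*(-1/1976) = 191767/40 + 2731/1976 = 5922513/1235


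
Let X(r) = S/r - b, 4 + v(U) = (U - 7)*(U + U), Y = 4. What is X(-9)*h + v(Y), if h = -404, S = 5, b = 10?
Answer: 38128/9 ≈ 4236.4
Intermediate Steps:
v(U) = -4 + 2*U*(-7 + U) (v(U) = -4 + (U - 7)*(U + U) = -4 + (-7 + U)*(2*U) = -4 + 2*U*(-7 + U))
X(r) = -10 + 5/r (X(r) = 5/r - 1*10 = 5/r - 10 = -10 + 5/r)
X(-9)*h + v(Y) = (-10 + 5/(-9))*(-404) + (-4 - 14*4 + 2*4²) = (-10 + 5*(-⅑))*(-404) + (-4 - 56 + 2*16) = (-10 - 5/9)*(-404) + (-4 - 56 + 32) = -95/9*(-404) - 28 = 38380/9 - 28 = 38128/9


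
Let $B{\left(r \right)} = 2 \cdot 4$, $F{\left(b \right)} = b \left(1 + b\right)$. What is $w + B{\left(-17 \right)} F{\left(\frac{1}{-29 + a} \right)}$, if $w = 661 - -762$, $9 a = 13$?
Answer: $\frac{10937873}{7688} \approx 1422.7$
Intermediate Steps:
$a = \frac{13}{9}$ ($a = \frac{1}{9} \cdot 13 = \frac{13}{9} \approx 1.4444$)
$w = 1423$ ($w = 661 + 762 = 1423$)
$B{\left(r \right)} = 8$
$w + B{\left(-17 \right)} F{\left(\frac{1}{-29 + a} \right)} = 1423 + 8 \frac{1 + \frac{1}{-29 + \frac{13}{9}}}{-29 + \frac{13}{9}} = 1423 + 8 \frac{1 + \frac{1}{- \frac{248}{9}}}{- \frac{248}{9}} = 1423 + 8 \left(- \frac{9 \left(1 - \frac{9}{248}\right)}{248}\right) = 1423 + 8 \left(\left(- \frac{9}{248}\right) \frac{239}{248}\right) = 1423 + 8 \left(- \frac{2151}{61504}\right) = 1423 - \frac{2151}{7688} = \frac{10937873}{7688}$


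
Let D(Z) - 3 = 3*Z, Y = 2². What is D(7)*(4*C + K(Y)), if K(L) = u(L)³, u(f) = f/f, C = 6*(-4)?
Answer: -2280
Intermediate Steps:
C = -24
Y = 4
u(f) = 1
K(L) = 1 (K(L) = 1³ = 1)
D(Z) = 3 + 3*Z
D(7)*(4*C + K(Y)) = (3 + 3*7)*(4*(-24) + 1) = (3 + 21)*(-96 + 1) = 24*(-95) = -2280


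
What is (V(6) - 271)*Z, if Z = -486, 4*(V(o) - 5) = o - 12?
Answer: 130005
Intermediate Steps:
V(o) = 2 + o/4 (V(o) = 5 + (o - 12)/4 = 5 + (-12 + o)/4 = 5 + (-3 + o/4) = 2 + o/4)
(V(6) - 271)*Z = ((2 + (¼)*6) - 271)*(-486) = ((2 + 3/2) - 271)*(-486) = (7/2 - 271)*(-486) = -535/2*(-486) = 130005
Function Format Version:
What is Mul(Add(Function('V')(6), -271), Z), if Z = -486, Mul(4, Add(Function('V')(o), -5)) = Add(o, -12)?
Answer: 130005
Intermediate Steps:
Function('V')(o) = Add(2, Mul(Rational(1, 4), o)) (Function('V')(o) = Add(5, Mul(Rational(1, 4), Add(o, -12))) = Add(5, Mul(Rational(1, 4), Add(-12, o))) = Add(5, Add(-3, Mul(Rational(1, 4), o))) = Add(2, Mul(Rational(1, 4), o)))
Mul(Add(Function('V')(6), -271), Z) = Mul(Add(Add(2, Mul(Rational(1, 4), 6)), -271), -486) = Mul(Add(Add(2, Rational(3, 2)), -271), -486) = Mul(Add(Rational(7, 2), -271), -486) = Mul(Rational(-535, 2), -486) = 130005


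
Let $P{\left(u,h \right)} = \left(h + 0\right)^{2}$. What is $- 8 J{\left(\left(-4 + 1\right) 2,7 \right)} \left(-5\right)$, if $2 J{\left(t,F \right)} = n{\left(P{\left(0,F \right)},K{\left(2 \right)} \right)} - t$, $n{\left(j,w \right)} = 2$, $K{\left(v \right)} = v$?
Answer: $160$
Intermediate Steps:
$P{\left(u,h \right)} = h^{2}$
$J{\left(t,F \right)} = 1 - \frac{t}{2}$ ($J{\left(t,F \right)} = \frac{2 - t}{2} = 1 - \frac{t}{2}$)
$- 8 J{\left(\left(-4 + 1\right) 2,7 \right)} \left(-5\right) = - 8 \left(1 - \frac{\left(-4 + 1\right) 2}{2}\right) \left(-5\right) = - 8 \left(1 - \frac{\left(-3\right) 2}{2}\right) \left(-5\right) = - 8 \left(1 - -3\right) \left(-5\right) = - 8 \left(1 + 3\right) \left(-5\right) = \left(-8\right) 4 \left(-5\right) = \left(-32\right) \left(-5\right) = 160$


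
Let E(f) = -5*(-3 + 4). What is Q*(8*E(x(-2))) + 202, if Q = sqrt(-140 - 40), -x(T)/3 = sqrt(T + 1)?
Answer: 202 - 240*I*sqrt(5) ≈ 202.0 - 536.66*I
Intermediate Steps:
x(T) = -3*sqrt(1 + T) (x(T) = -3*sqrt(T + 1) = -3*sqrt(1 + T))
E(f) = -5 (E(f) = -5*1 = -5)
Q = 6*I*sqrt(5) (Q = sqrt(-180) = 6*I*sqrt(5) ≈ 13.416*I)
Q*(8*E(x(-2))) + 202 = (6*I*sqrt(5))*(8*(-5)) + 202 = (6*I*sqrt(5))*(-40) + 202 = -240*I*sqrt(5) + 202 = 202 - 240*I*sqrt(5)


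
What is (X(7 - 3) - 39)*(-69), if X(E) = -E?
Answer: 2967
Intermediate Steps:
(X(7 - 3) - 39)*(-69) = (-(7 - 3) - 39)*(-69) = (-1*4 - 39)*(-69) = (-4 - 39)*(-69) = -43*(-69) = 2967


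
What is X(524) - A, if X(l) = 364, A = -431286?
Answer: 431650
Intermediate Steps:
X(524) - A = 364 - 1*(-431286) = 364 + 431286 = 431650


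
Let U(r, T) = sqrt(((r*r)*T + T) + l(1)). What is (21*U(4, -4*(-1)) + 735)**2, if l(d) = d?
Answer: 570654 + 30870*sqrt(69) ≈ 8.2708e+5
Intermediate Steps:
U(r, T) = sqrt(1 + T + T*r**2) (U(r, T) = sqrt(((r*r)*T + T) + 1) = sqrt((r**2*T + T) + 1) = sqrt((T*r**2 + T) + 1) = sqrt((T + T*r**2) + 1) = sqrt(1 + T + T*r**2))
(21*U(4, -4*(-1)) + 735)**2 = (21*sqrt(1 - 4*(-1) - 4*(-1)*4**2) + 735)**2 = (21*sqrt(1 + 4 + 4*16) + 735)**2 = (21*sqrt(1 + 4 + 64) + 735)**2 = (21*sqrt(69) + 735)**2 = (735 + 21*sqrt(69))**2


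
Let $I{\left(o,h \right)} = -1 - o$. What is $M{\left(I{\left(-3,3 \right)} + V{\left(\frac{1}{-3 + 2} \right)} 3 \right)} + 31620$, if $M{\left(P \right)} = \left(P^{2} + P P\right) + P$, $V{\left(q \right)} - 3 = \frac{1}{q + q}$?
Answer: $31810$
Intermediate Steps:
$V{\left(q \right)} = 3 + \frac{1}{2 q}$ ($V{\left(q \right)} = 3 + \frac{1}{q + q} = 3 + \frac{1}{2 q}$)
$M{\left(P \right)} = P + 2 P^{2}$ ($M{\left(P \right)} = \left(P^{2} + P^{2}\right) + P = 2 P^{2} + P = P + 2 P^{2}$)
$M{\left(I{\left(-3,3 \right)} + V{\left(\frac{1}{-3 + 2} \right)} 3 \right)} + 31620 = \left(\left(-1 - -3\right) + \left(3 + \frac{1}{2 \frac{1}{-3 + 2}}\right) 3\right) \left(1 + 2 \left(\left(-1 - -3\right) + \left(3 + \frac{1}{2 \frac{1}{-3 + 2}}\right) 3\right)\right) + 31620 = \left(\left(-1 + 3\right) + \left(3 + \frac{1}{2 \frac{1}{-1}}\right) 3\right) \left(1 + 2 \left(\left(-1 + 3\right) + \left(3 + \frac{1}{2 \frac{1}{-1}}\right) 3\right)\right) + 31620 = \left(2 + \left(3 + \frac{1}{2 \left(-1\right)}\right) 3\right) \left(1 + 2 \left(2 + \left(3 + \frac{1}{2 \left(-1\right)}\right) 3\right)\right) + 31620 = \left(2 + \left(3 + \frac{1}{2} \left(-1\right)\right) 3\right) \left(1 + 2 \left(2 + \left(3 + \frac{1}{2} \left(-1\right)\right) 3\right)\right) + 31620 = \left(2 + \left(3 - \frac{1}{2}\right) 3\right) \left(1 + 2 \left(2 + \left(3 - \frac{1}{2}\right) 3\right)\right) + 31620 = \left(2 + \frac{5}{2} \cdot 3\right) \left(1 + 2 \left(2 + \frac{5}{2} \cdot 3\right)\right) + 31620 = \left(2 + \frac{15}{2}\right) \left(1 + 2 \left(2 + \frac{15}{2}\right)\right) + 31620 = \frac{19 \left(1 + 2 \cdot \frac{19}{2}\right)}{2} + 31620 = \frac{19 \left(1 + 19\right)}{2} + 31620 = \frac{19}{2} \cdot 20 + 31620 = 190 + 31620 = 31810$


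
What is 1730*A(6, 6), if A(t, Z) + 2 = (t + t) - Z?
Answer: 6920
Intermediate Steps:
A(t, Z) = -2 - Z + 2*t (A(t, Z) = -2 + ((t + t) - Z) = -2 + (2*t - Z) = -2 + (-Z + 2*t) = -2 - Z + 2*t)
1730*A(6, 6) = 1730*(-2 - 1*6 + 2*6) = 1730*(-2 - 6 + 12) = 1730*4 = 6920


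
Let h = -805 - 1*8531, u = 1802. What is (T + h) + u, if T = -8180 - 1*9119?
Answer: -24833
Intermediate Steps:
T = -17299 (T = -8180 - 9119 = -17299)
h = -9336 (h = -805 - 8531 = -9336)
(T + h) + u = (-17299 - 9336) + 1802 = -26635 + 1802 = -24833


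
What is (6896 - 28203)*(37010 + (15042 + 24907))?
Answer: -1639765413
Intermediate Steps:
(6896 - 28203)*(37010 + (15042 + 24907)) = -21307*(37010 + 39949) = -21307*76959 = -1639765413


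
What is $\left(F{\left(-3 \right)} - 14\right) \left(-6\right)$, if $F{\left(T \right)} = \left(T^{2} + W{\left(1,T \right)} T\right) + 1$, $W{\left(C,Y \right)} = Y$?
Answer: $-30$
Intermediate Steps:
$F{\left(T \right)} = 1 + 2 T^{2}$ ($F{\left(T \right)} = \left(T^{2} + T T\right) + 1 = \left(T^{2} + T^{2}\right) + 1 = 2 T^{2} + 1 = 1 + 2 T^{2}$)
$\left(F{\left(-3 \right)} - 14\right) \left(-6\right) = \left(\left(1 + 2 \left(-3\right)^{2}\right) - 14\right) \left(-6\right) = \left(\left(1 + 2 \cdot 9\right) - 14\right) \left(-6\right) = \left(\left(1 + 18\right) - 14\right) \left(-6\right) = \left(19 - 14\right) \left(-6\right) = 5 \left(-6\right) = -30$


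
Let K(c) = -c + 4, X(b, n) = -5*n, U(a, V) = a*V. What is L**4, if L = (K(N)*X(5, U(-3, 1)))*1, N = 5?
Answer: 50625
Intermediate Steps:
U(a, V) = V*a
K(c) = 4 - c
L = -15 (L = ((4 - 1*5)*(-5*(-3)))*1 = ((4 - 5)*(-5*(-3)))*1 = -1*15*1 = -15*1 = -15)
L**4 = (-15)**4 = 50625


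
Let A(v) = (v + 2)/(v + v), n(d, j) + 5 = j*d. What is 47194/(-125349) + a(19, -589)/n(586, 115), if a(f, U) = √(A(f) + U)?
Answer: -6742/17907 + I*√849718/2560630 ≈ -0.3765 + 0.00035999*I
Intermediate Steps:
n(d, j) = -5 + d*j (n(d, j) = -5 + j*d = -5 + d*j)
A(v) = (2 + v)/(2*v) (A(v) = (2 + v)/((2*v)) = (2 + v)*(1/(2*v)) = (2 + v)/(2*v))
a(f, U) = √(U + (2 + f)/(2*f)) (a(f, U) = √((2 + f)/(2*f) + U) = √(U + (2 + f)/(2*f)))
47194/(-125349) + a(19, -589)/n(586, 115) = 47194/(-125349) + (√(2 + 4*(-589) + 4/19)/2)/(-5 + 586*115) = 47194*(-1/125349) + (√(2 - 2356 + 4*(1/19))/2)/(-5 + 67390) = -6742/17907 + (√(2 - 2356 + 4/19)/2)/67385 = -6742/17907 + (√(-44722/19)/2)*(1/67385) = -6742/17907 + ((I*√849718/19)/2)*(1/67385) = -6742/17907 + (I*√849718/38)*(1/67385) = -6742/17907 + I*√849718/2560630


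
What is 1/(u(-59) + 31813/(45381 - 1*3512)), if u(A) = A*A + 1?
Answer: 41869/145819671 ≈ 0.00028713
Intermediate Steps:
u(A) = 1 + A**2 (u(A) = A**2 + 1 = 1 + A**2)
1/(u(-59) + 31813/(45381 - 1*3512)) = 1/((1 + (-59)**2) + 31813/(45381 - 1*3512)) = 1/((1 + 3481) + 31813/(45381 - 3512)) = 1/(3482 + 31813/41869) = 1/(145819671/41869) = 41869/145819671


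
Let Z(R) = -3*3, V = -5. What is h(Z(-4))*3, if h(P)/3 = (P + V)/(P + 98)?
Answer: -126/89 ≈ -1.4157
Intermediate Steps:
Z(R) = -9
h(P) = 3*(-5 + P)/(98 + P) (h(P) = 3*((P - 5)/(P + 98)) = 3*((-5 + P)/(98 + P)) = 3*(-5 + P)/(98 + P))
h(Z(-4))*3 = (3*(-5 - 9)/(98 - 9))*3 = (3*(-14)/89)*3 = (3*(1/89)*(-14))*3 = -42/89*3 = -126/89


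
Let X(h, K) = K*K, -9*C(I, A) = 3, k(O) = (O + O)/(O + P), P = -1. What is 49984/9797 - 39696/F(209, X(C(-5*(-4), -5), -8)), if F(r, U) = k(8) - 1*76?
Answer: 229008644/421271 ≈ 543.61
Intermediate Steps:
k(O) = 2*O/(-1 + O) (k(O) = (O + O)/(O - 1) = (2*O)/(-1 + O) = 2*O/(-1 + O))
C(I, A) = -1/3 (C(I, A) = -1/9*3 = -1/3)
X(h, K) = K**2
F(r, U) = -516/7 (F(r, U) = 2*8/(-1 + 8) - 1*76 = 2*8/7 - 76 = 2*8*(1/7) - 76 = 16/7 - 76 = -516/7)
49984/9797 - 39696/F(209, X(C(-5*(-4), -5), -8)) = 49984/9797 - 39696/(-516/7) = 49984*(1/9797) - 39696*(-7/516) = 49984/9797 + 23156/43 = 229008644/421271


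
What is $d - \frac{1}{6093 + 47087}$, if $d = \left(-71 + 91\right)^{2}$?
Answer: $\frac{21271999}{53180} \approx 400.0$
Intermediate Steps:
$d = 400$ ($d = 20^{2} = 400$)
$d - \frac{1}{6093 + 47087} = 400 - \frac{1}{6093 + 47087} = 400 - \frac{1}{53180} = \frac{21271999}{53180}$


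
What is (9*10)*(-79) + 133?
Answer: -6977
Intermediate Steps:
(9*10)*(-79) + 133 = 90*(-79) + 133 = -7110 + 133 = -6977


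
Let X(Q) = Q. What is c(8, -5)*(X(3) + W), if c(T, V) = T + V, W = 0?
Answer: 9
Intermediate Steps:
c(8, -5)*(X(3) + W) = (8 - 5)*(3 + 0) = 3*3 = 9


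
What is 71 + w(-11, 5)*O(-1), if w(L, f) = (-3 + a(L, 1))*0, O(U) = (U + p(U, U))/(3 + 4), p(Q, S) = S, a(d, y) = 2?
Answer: 71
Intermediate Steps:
O(U) = 2*U/7 (O(U) = (U + U)/(3 + 4) = (2*U)/7 = (2*U)*(⅐) = 2*U/7)
w(L, f) = 0 (w(L, f) = (-3 + 2)*0 = -1*0 = 0)
71 + w(-11, 5)*O(-1) = 71 + 0*((2/7)*(-1)) = 71 + 0*(-2/7) = 71 + 0 = 71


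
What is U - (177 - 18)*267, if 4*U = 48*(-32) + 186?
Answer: -85581/2 ≈ -42791.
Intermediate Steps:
U = -675/2 (U = (48*(-32) + 186)/4 = (-1536 + 186)/4 = (1/4)*(-1350) = -675/2 ≈ -337.50)
U - (177 - 18)*267 = -675/2 - (177 - 18)*267 = -675/2 - 159*267 = -675/2 - 1*42453 = -675/2 - 42453 = -85581/2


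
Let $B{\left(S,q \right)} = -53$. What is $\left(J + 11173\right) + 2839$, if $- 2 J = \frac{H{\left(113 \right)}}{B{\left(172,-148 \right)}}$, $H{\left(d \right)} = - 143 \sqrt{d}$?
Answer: $14012 - \frac{143 \sqrt{113}}{106} \approx 13998.0$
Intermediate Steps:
$J = - \frac{143 \sqrt{113}}{106}$ ($J = - \frac{- 143 \sqrt{113} \frac{1}{-53}}{2} = - \frac{- 143 \sqrt{113} \left(- \frac{1}{53}\right)}{2} = - \frac{\frac{143}{53} \sqrt{113}}{2} = - \frac{143 \sqrt{113}}{106} \approx -14.341$)
$\left(J + 11173\right) + 2839 = \left(- \frac{143 \sqrt{113}}{106} + 11173\right) + 2839 = \left(11173 - \frac{143 \sqrt{113}}{106}\right) + 2839 = 14012 - \frac{143 \sqrt{113}}{106}$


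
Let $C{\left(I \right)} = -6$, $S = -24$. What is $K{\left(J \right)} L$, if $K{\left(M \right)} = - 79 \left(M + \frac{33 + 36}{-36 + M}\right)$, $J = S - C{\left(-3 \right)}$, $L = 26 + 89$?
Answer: $\frac{3152495}{18} \approx 1.7514 \cdot 10^{5}$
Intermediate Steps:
$L = 115$
$J = -18$ ($J = -24 - -6 = -24 + 6 = -18$)
$K{\left(M \right)} = - \frac{5451}{-36 + M} - 79 M$ ($K{\left(M \right)} = - 79 \left(M + \frac{69}{-36 + M}\right) = - \frac{5451}{-36 + M} - 79 M$)
$K{\left(J \right)} L = \frac{79 \left(-69 - \left(-18\right)^{2} + 36 \left(-18\right)\right)}{-36 - 18} \cdot 115 = \frac{79 \left(-69 - 324 - 648\right)}{-54} \cdot 115 = 79 \left(- \frac{1}{54}\right) \left(-69 - 324 - 648\right) 115 = 79 \left(- \frac{1}{54}\right) \left(-1041\right) 115 = \frac{27413}{18} \cdot 115 = \frac{3152495}{18}$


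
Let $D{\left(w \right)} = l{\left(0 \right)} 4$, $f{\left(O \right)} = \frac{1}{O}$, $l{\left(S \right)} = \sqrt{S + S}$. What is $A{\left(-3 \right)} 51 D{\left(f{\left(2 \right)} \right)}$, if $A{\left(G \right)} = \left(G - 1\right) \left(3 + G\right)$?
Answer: $0$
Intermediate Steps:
$A{\left(G \right)} = \left(-1 + G\right) \left(3 + G\right)$
$l{\left(S \right)} = \sqrt{2} \sqrt{S}$ ($l{\left(S \right)} = \sqrt{2 S} = \sqrt{2} \sqrt{S}$)
$D{\left(w \right)} = 0$ ($D{\left(w \right)} = \sqrt{2} \sqrt{0} \cdot 4 = \sqrt{2} \cdot 0 \cdot 4 = 0 \cdot 4 = 0$)
$A{\left(-3 \right)} 51 D{\left(f{\left(2 \right)} \right)} = \left(-3 + \left(-3\right)^{2} + 2 \left(-3\right)\right) 51 \cdot 0 = \left(-3 + 9 - 6\right) 51 \cdot 0 = 0 \cdot 51 \cdot 0 = 0 \cdot 0 = 0$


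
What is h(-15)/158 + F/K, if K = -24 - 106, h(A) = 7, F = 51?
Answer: -1787/5135 ≈ -0.34800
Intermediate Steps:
K = -130
h(-15)/158 + F/K = 7/158 + 51/(-130) = 7*(1/158) + 51*(-1/130) = 7/158 - 51/130 = -1787/5135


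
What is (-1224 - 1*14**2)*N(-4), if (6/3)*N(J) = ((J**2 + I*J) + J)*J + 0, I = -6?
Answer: 102240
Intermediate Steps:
N(J) = J*(J**2 - 5*J)/2 (N(J) = (((J**2 - 6*J) + J)*J + 0)/2 = ((J**2 - 5*J)*J + 0)/2 = (J*(J**2 - 5*J) + 0)/2 = (J*(J**2 - 5*J))/2 = J*(J**2 - 5*J)/2)
(-1224 - 1*14**2)*N(-4) = (-1224 - 1*14**2)*((1/2)*(-4)**2*(-5 - 4)) = (-1224 - 1*196)*((1/2)*16*(-9)) = (-1224 - 196)*(-72) = -1420*(-72) = 102240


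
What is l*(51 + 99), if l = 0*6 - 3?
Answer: -450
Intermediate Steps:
l = -3 (l = 0 - 3 = -3)
l*(51 + 99) = -3*(51 + 99) = -3*150 = -450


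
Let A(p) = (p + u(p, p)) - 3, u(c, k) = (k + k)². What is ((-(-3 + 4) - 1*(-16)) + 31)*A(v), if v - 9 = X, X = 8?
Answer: 53820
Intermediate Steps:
u(c, k) = 4*k² (u(c, k) = (2*k)² = 4*k²)
v = 17 (v = 9 + 8 = 17)
A(p) = -3 + p + 4*p² (A(p) = (p + 4*p²) - 3 = -3 + p + 4*p²)
((-(-3 + 4) - 1*(-16)) + 31)*A(v) = ((-(-3 + 4) - 1*(-16)) + 31)*(-3 + 17 + 4*17²) = ((-1*1 + 16) + 31)*(-3 + 17 + 4*289) = ((-1 + 16) + 31)*(-3 + 17 + 1156) = (15 + 31)*1170 = 46*1170 = 53820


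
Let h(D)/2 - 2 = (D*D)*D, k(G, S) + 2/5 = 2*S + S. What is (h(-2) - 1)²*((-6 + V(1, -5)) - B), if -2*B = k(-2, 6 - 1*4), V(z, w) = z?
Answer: -1859/5 ≈ -371.80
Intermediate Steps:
k(G, S) = -⅖ + 3*S (k(G, S) = -⅖ + (2*S + S) = -⅖ + 3*S)
B = -14/5 (B = -(-⅖ + 3*(6 - 1*4))/2 = -(-⅖ + 3*(6 - 4))/2 = -(-⅖ + 3*2)/2 = -(-⅖ + 6)/2 = -½*28/5 = -14/5 ≈ -2.8000)
h(D) = 4 + 2*D³ (h(D) = 4 + 2*((D*D)*D) = 4 + 2*(D²*D) = 4 + 2*D³)
(h(-2) - 1)²*((-6 + V(1, -5)) - B) = ((4 + 2*(-2)³) - 1)²*((-6 + 1) - 1*(-14/5)) = ((4 + 2*(-8)) - 1)²*(-5 + 14/5) = ((4 - 16) - 1)²*(-11/5) = (-12 - 1)²*(-11/5) = (-13)²*(-11/5) = 169*(-11/5) = -1859/5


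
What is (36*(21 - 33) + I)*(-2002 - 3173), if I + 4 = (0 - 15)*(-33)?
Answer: -305325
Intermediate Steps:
I = 491 (I = -4 + (0 - 15)*(-33) = -4 - 15*(-33) = -4 + 495 = 491)
(36*(21 - 33) + I)*(-2002 - 3173) = (36*(21 - 33) + 491)*(-2002 - 3173) = (36*(-12) + 491)*(-5175) = (-432 + 491)*(-5175) = 59*(-5175) = -305325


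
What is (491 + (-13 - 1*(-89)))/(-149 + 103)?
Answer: -567/46 ≈ -12.326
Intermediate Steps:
(491 + (-13 - 1*(-89)))/(-149 + 103) = (491 + (-13 + 89))/(-46) = (491 + 76)*(-1/46) = 567*(-1/46) = -567/46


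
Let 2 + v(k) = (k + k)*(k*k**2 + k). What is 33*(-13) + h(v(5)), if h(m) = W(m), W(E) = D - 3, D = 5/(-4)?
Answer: -1733/4 ≈ -433.25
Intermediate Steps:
D = -5/4 (D = 5*(-1/4) = -5/4 ≈ -1.2500)
W(E) = -17/4 (W(E) = -5/4 - 3 = -17/4)
v(k) = -2 + 2*k*(k + k**3) (v(k) = -2 + (k + k)*(k*k**2 + k) = -2 + (2*k)*(k**3 + k) = -2 + (2*k)*(k + k**3) = -2 + 2*k*(k + k**3))
h(m) = -17/4
33*(-13) + h(v(5)) = 33*(-13) - 17/4 = -429 - 17/4 = -1733/4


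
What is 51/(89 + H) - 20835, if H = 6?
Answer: -1979274/95 ≈ -20834.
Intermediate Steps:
51/(89 + H) - 20835 = 51/(89 + 6) - 20835 = 51/95 - 20835 = -1979274/95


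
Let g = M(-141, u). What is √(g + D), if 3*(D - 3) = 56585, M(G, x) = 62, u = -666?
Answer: 2*√42585/3 ≈ 137.57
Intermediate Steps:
g = 62
D = 56594/3 (D = 3 + (⅓)*56585 = 3 + 56585/3 = 56594/3 ≈ 18865.)
√(g + D) = √(62 + 56594/3) = √(56780/3) = 2*√42585/3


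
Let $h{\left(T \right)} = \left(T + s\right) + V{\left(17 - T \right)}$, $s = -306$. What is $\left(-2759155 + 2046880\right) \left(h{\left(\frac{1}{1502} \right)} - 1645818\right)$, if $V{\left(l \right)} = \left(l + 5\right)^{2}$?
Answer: $\frac{2644371143731204875}{2256004} \approx 1.1721 \cdot 10^{12}$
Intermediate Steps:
$V{\left(l \right)} = \left(5 + l\right)^{2}$
$h{\left(T \right)} = -306 + T + \left(22 - T\right)^{2}$ ($h{\left(T \right)} = \left(T - 306\right) + \left(5 - \left(-17 + T\right)\right)^{2} = \left(-306 + T\right) + \left(22 - T\right)^{2} = -306 + T + \left(22 - T\right)^{2}$)
$\left(-2759155 + 2046880\right) \left(h{\left(\frac{1}{1502} \right)} - 1645818\right) = \left(-2759155 + 2046880\right) \left(\left(-306 + \frac{1}{1502} + \left(-22 + \frac{1}{1502}\right)^{2}\right) - 1645818\right) = - 712275 \left(\left(-306 + \frac{1}{1502} + \left(-22 + \frac{1}{1502}\right)^{2}\right) + \left(-2040974 + 395156\right)\right) = - 712275 \left(\left(-306 + \frac{1}{1502} + \left(- \frac{33043}{1502}\right)^{2}\right) - 1645818\right) = - 712275 \left(\left(-306 + \frac{1}{1502} + \frac{1091839849}{2256004}\right) - 1645818\right) = - 712275 \left(\frac{401504127}{2256004} - 1645818\right) = \left(-712275\right) \left(- \frac{3712570487145}{2256004}\right) = \frac{2644371143731204875}{2256004}$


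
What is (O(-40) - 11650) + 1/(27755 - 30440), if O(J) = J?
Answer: -31387651/2685 ≈ -11690.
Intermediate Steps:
(O(-40) - 11650) + 1/(27755 - 30440) = (-40 - 11650) + 1/(27755 - 30440) = -11690 + 1/(-2685) = -11690 - 1/2685 = -31387651/2685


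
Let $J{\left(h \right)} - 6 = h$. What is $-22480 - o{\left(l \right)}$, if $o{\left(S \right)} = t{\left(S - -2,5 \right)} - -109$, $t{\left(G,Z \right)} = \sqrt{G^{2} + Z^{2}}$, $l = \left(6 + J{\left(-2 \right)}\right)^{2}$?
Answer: $-22589 - \sqrt{10429} \approx -22691.0$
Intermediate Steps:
$J{\left(h \right)} = 6 + h$
$l = 100$ ($l = \left(6 + \left(6 - 2\right)\right)^{2} = \left(6 + 4\right)^{2} = 10^{2} = 100$)
$o{\left(S \right)} = 109 + \sqrt{25 + \left(2 + S\right)^{2}}$ ($o{\left(S \right)} = \sqrt{\left(S - -2\right)^{2} + 5^{2}} - -109 = \sqrt{\left(S + 2\right)^{2} + 25} + 109 = \sqrt{\left(2 + S\right)^{2} + 25} + 109 = \sqrt{25 + \left(2 + S\right)^{2}} + 109 = 109 + \sqrt{25 + \left(2 + S\right)^{2}}$)
$-22480 - o{\left(l \right)} = -22480 - \left(109 + \sqrt{25 + \left(2 + 100\right)^{2}}\right) = -22480 - \left(109 + \sqrt{25 + 102^{2}}\right) = -22480 - \left(109 + \sqrt{25 + 10404}\right) = -22480 - \left(109 + \sqrt{10429}\right) = -22589 - \sqrt{10429}$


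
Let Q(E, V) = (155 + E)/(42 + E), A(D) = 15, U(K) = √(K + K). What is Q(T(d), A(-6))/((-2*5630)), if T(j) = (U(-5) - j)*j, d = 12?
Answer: -53/22227240 + 113*I*√10/11113620 ≈ -2.3845e-6 + 3.2153e-5*I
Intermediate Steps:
U(K) = √2*√K (U(K) = √(2*K) = √2*√K)
T(j) = j*(-j + I*√10) (T(j) = (√2*√(-5) - j)*j = (√2*(I*√5) - j)*j = (I*√10 - j)*j = (-j + I*√10)*j = j*(-j + I*√10))
Q(E, V) = (155 + E)/(42 + E)
Q(T(d), A(-6))/((-2*5630)) = ((155 + 12*(-1*12 + I*√10))/(42 + 12*(-1*12 + I*√10)))/((-2*5630)) = ((155 + 12*(-12 + I*√10))/(42 + 12*(-12 + I*√10)))/(-11260) = ((155 + (-144 + 12*I*√10))/(42 + (-144 + 12*I*√10)))*(-1/11260) = ((11 + 12*I*√10)/(-102 + 12*I*√10))*(-1/11260) = -(11 + 12*I*√10)/(11260*(-102 + 12*I*√10))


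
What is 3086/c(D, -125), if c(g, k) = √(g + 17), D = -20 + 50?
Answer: 3086*√47/47 ≈ 450.14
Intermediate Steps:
D = 30
c(g, k) = √(17 + g)
3086/c(D, -125) = 3086/(√(17 + 30)) = 3086/(√47) = 3086*(√47/47) = 3086*√47/47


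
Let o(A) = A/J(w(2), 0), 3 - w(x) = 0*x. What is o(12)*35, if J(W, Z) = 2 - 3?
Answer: -420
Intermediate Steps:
w(x) = 3 (w(x) = 3 - 0*x = 3 - 1*0 = 3 + 0 = 3)
J(W, Z) = -1
o(A) = -A (o(A) = A/(-1) = A*(-1) = -A)
o(12)*35 = -1*12*35 = -12*35 = -420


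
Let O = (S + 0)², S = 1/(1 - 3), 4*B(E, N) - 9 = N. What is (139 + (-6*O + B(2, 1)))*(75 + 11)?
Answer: 12040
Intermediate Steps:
B(E, N) = 9/4 + N/4
S = -½ (S = 1/(-2) = -½ ≈ -0.50000)
O = ¼ (O = (-½ + 0)² = (-½)² = ¼ ≈ 0.25000)
(139 + (-6*O + B(2, 1)))*(75 + 11) = (139 + (-6*¼ + (9/4 + (¼)*1)))*(75 + 11) = (139 + (-3/2 + (9/4 + ¼)))*86 = (139 + (-3/2 + 5/2))*86 = (139 + 1)*86 = 140*86 = 12040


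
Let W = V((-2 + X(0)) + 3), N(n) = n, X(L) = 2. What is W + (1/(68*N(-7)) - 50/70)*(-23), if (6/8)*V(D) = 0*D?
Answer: 7843/476 ≈ 16.477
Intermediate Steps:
V(D) = 0 (V(D) = 4*(0*D)/3 = (4/3)*0 = 0)
W = 0
W + (1/(68*N(-7)) - 50/70)*(-23) = 0 + (1/(68*(-7)) - 50/70)*(-23) = 0 + ((1/68)*(-⅐) - 50*1/70)*(-23) = 0 + (-1/476 - 5/7)*(-23) = 0 - 341/476*(-23) = 0 + 7843/476 = 7843/476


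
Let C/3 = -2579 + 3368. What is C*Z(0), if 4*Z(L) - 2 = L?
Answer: 2367/2 ≈ 1183.5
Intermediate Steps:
Z(L) = 1/2 + L/4
C = 2367 (C = 3*(-2579 + 3368) = 3*789 = 2367)
C*Z(0) = 2367*(1/2 + (1/4)*0) = 2367*(1/2 + 0) = 2367*(1/2) = 2367/2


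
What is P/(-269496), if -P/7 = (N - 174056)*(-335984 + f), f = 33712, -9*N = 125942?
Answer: 447631657648/303183 ≈ 1.4764e+6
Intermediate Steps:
N = -125942/9 (N = -⅑*125942 = -125942/9 ≈ -13994.)
P = -3581053261184/9 (P = -7*(-125942/9 - 174056)*(-335984 + 33712) = -(-11847122)*(-302272)/9 = -7*511579037312/9 = -3581053261184/9 ≈ -3.9789e+11)
P/(-269496) = -3581053261184/9/(-269496) = -3581053261184/9*(-1/269496) = 447631657648/303183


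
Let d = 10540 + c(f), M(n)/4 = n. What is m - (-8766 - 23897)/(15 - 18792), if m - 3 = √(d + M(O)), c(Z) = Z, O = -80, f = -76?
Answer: 23668/18777 + 4*√634 ≈ 101.98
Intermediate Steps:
M(n) = 4*n
d = 10464 (d = 10540 - 76 = 10464)
m = 3 + 4*√634 (m = 3 + √(10464 + 4*(-80)) = 3 + √(10464 - 320) = 3 + √10144 = 3 + 4*√634 ≈ 103.72)
m - (-8766 - 23897)/(15 - 18792) = (3 + 4*√634) - (-8766 - 23897)/(15 - 18792) = (3 + 4*√634) - (-32663)/(-18777) = (3 + 4*√634) - (-32663)*(-1)/18777 = (3 + 4*√634) - 1*32663/18777 = (3 + 4*√634) - 32663/18777 = 23668/18777 + 4*√634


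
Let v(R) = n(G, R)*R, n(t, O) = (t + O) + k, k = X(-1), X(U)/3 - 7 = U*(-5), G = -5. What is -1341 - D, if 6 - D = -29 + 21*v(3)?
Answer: 766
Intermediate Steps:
X(U) = 21 - 15*U (X(U) = 21 + 3*(U*(-5)) = 21 + 3*(-5*U) = 21 - 15*U)
k = 36 (k = 21 - 15*(-1) = 21 + 15 = 36)
n(t, O) = 36 + O + t (n(t, O) = (t + O) + 36 = (O + t) + 36 = 36 + O + t)
v(R) = R*(31 + R) (v(R) = (36 + R - 5)*R = (31 + R)*R = R*(31 + R))
D = -2107 (D = 6 - (-29 + 21*(3*(31 + 3))) = 6 - (-29 + 21*(3*34)) = 6 - (-29 + 21*102) = 6 - (-29 + 2142) = 6 - 1*2113 = 6 - 2113 = -2107)
-1341 - D = -1341 - 1*(-2107) = -1341 + 2107 = 766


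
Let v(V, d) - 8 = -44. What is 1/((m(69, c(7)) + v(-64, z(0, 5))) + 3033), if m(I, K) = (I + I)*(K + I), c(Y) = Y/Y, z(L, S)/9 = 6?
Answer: 1/12657 ≈ 7.9008e-5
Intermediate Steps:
z(L, S) = 54 (z(L, S) = 9*6 = 54)
c(Y) = 1
m(I, K) = 2*I*(I + K) (m(I, K) = (2*I)*(I + K) = 2*I*(I + K))
v(V, d) = -36 (v(V, d) = 8 - 44 = -36)
1/((m(69, c(7)) + v(-64, z(0, 5))) + 3033) = 1/((2*69*(69 + 1) - 36) + 3033) = 1/((2*69*70 - 36) + 3033) = 1/((9660 - 36) + 3033) = 1/(9624 + 3033) = 1/12657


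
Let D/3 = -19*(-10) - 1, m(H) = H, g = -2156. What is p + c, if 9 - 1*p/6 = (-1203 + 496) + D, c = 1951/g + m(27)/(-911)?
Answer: 1754084131/1964116 ≈ 893.07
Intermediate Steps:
D = 567 (D = 3*(-19*(-10) - 1) = 3*(190 - 1) = 3*189 = 567)
c = -1835573/1964116 (c = 1951/(-2156) + 27/(-911) = 1951*(-1/2156) + 27*(-1/911) = -1951/2156 - 27/911 = -1835573/1964116 ≈ -0.93455)
p = 894 (p = 54 - 6*((-1203 + 496) + 567) = 54 - 6*(-707 + 567) = 54 - 6*(-140) = 54 + 840 = 894)
p + c = 894 - 1835573/1964116 = 1754084131/1964116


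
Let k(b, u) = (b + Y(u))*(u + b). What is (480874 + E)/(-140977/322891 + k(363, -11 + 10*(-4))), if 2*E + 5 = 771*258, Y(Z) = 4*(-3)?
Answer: 374766990951/70720596430 ≈ 5.2993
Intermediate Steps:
Y(Z) = -12
k(b, u) = (-12 + b)*(b + u) (k(b, u) = (b - 12)*(u + b) = (-12 + b)*(b + u))
E = 198913/2 (E = -5/2 + (771*258)/2 = -5/2 + (1/2)*198918 = -5/2 + 99459 = 198913/2 ≈ 99457.)
(480874 + E)/(-140977/322891 + k(363, -11 + 10*(-4))) = (480874 + 198913/2)/(-140977/322891 + (363**2 - 12*363 - 12*(-11 + 10*(-4)) + 363*(-11 + 10*(-4)))) = 1160661/(2*(-140977*1/322891 + (131769 - 4356 - 12*(-11 - 40) + 363*(-11 - 40)))) = 1160661/(2*(-140977/322891 + (131769 - 4356 - 12*(-51) + 363*(-51)))) = 1160661/(2*(-140977/322891 + (131769 - 4356 + 612 - 18513))) = 1160661/(2*(-140977/322891 + 109512)) = 1160661/(2*(35360298215/322891)) = (1160661/2)*(322891/35360298215) = 374766990951/70720596430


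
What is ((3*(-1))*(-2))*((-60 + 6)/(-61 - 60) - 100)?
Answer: -72276/121 ≈ -597.32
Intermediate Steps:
((3*(-1))*(-2))*((-60 + 6)/(-61 - 60) - 100) = (-3*(-2))*(-54/(-121) - 100) = 6*(-54*(-1/121) - 100) = 6*(54/121 - 100) = 6*(-12046/121) = -72276/121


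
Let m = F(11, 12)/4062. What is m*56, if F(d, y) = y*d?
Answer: 1232/677 ≈ 1.8198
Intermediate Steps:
F(d, y) = d*y
m = 22/677 (m = (11*12)/4062 = 132*(1/4062) = 22/677 ≈ 0.032496)
m*56 = (22/677)*56 = 1232/677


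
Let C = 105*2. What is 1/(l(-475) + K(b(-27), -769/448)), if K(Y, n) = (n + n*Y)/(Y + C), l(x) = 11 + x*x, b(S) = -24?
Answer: 83328/18801814295 ≈ 4.4319e-6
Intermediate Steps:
l(x) = 11 + x²
C = 210
K(Y, n) = (n + Y*n)/(210 + Y) (K(Y, n) = (n + n*Y)/(Y + 210) = (n + Y*n)/(210 + Y))
1/(l(-475) + K(b(-27), -769/448)) = 1/((11 + (-475)²) + (-769/448)*(1 - 24)/(210 - 24)) = 1/((11 + 225625) - 769*1/448*(-23)/186) = 1/(225636 - 769/448*1/186*(-23)) = 1/(225636 + 17687/83328) = 1/(18801814295/83328) = 83328/18801814295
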